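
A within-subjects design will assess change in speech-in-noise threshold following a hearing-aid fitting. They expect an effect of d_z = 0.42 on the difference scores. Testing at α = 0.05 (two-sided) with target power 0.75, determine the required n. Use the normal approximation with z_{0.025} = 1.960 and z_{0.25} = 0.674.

For a paired (one-sample on differences) test: n = ((z_{α/2} + z_β) / d)².
z_{α/2} + z_β = 1.960 + 0.674 = 2.634.
n = (2.634 / 0.42)² = 6.271² = 39.33.
Round up.

n = 40 pairs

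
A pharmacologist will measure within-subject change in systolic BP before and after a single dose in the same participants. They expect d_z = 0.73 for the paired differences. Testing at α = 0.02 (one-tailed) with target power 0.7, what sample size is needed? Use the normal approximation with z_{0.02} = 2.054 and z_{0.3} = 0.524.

For a paired (one-sample on differences) test: n = ((z_{α} + z_β) / d)².
z_{α} + z_β = 2.054 + 0.524 = 2.578.
n = (2.578 / 0.73)² = 3.532² = 12.47.
Round up.

n = 13 pairs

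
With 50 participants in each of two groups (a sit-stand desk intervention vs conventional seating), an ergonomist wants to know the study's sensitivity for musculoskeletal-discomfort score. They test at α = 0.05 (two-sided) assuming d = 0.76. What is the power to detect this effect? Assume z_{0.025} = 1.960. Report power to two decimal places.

For two equal groups, power = Φ(d·√(n/2) − z_{α/2}).
d·√(n/2) = 0.76 × √(50/2) = 0.76 × 5.000 = 3.800.
z_β = 3.800 − 1.960 = 1.840.
Power = Φ(1.840) = 0.967.

power ≈ 0.97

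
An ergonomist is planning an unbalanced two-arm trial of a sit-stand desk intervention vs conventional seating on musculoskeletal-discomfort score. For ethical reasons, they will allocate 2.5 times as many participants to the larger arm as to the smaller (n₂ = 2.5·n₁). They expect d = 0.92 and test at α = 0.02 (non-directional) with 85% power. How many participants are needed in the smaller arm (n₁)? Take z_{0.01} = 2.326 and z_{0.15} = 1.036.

n₁ = 19

With allocation ratio k = n₂/n₁ = 2.5, Var(x̄₁−x̄₂) = σ²(1/n₁ + 1/(k·n₁)) = σ²·(k+1)/(k·n₁).
So n₁ = (1 + 1/k)·((z_{α/2} + z_β)/d)² = 1.400 × (3.362/0.92)².
n₁ = 1.400 × 13.35 = 18.7.
Round up: n₁ = 19, giving n₂ = ⌈2.5 × 19⌉ = ⌈47.5⌉ = 48.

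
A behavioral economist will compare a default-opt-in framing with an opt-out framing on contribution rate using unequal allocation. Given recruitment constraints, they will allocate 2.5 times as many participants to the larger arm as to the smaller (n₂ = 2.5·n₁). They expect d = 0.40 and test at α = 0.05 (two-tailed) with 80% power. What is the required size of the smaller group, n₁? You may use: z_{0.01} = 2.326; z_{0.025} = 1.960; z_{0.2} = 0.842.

With allocation ratio k = n₂/n₁ = 2.5, Var(x̄₁−x̄₂) = σ²(1/n₁ + 1/(k·n₁)) = σ²·(k+1)/(k·n₁).
So n₁ = (1 + 1/k)·((z_{α/2} + z_β)/d)² = 1.400 × (2.802/0.40)².
n₁ = 1.400 × 49.07 = 68.7.
Round up: n₁ = 69, giving n₂ = ⌈2.5 × 69⌉ = ⌈172.5⌉ = 173.

n₁ = 69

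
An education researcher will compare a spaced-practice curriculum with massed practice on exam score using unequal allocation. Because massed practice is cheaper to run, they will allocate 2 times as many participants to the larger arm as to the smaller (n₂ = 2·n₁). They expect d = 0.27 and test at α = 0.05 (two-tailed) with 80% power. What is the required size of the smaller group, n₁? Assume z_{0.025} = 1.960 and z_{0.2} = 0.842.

With allocation ratio k = n₂/n₁ = 2, Var(x̄₁−x̄₂) = σ²(1/n₁ + 1/(k·n₁)) = σ²·(k+1)/(k·n₁).
So n₁ = (1 + 1/k)·((z_{α/2} + z_β)/d)² = 1.500 × (2.802/0.27)².
n₁ = 1.500 × 107.70 = 161.5.
Round up: n₁ = 162, giving n₂ = 2 × 162 = 324.

n₁ = 162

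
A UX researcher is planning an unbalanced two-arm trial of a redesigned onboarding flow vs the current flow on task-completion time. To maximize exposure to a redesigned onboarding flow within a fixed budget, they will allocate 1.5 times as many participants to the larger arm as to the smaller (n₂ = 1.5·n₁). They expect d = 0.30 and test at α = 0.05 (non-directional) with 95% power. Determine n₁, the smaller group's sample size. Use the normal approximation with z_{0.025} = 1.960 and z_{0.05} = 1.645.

With allocation ratio k = n₂/n₁ = 1.5, Var(x̄₁−x̄₂) = σ²(1/n₁ + 1/(k·n₁)) = σ²·(k+1)/(k·n₁).
So n₁ = (1 + 1/k)·((z_{α/2} + z_β)/d)² = 1.667 × (3.605/0.30)².
n₁ = 1.667 × 144.40 = 240.7.
Round up: n₁ = 241, giving n₂ = ⌈1.5 × 241⌉ = ⌈361.5⌉ = 362.

n₁ = 241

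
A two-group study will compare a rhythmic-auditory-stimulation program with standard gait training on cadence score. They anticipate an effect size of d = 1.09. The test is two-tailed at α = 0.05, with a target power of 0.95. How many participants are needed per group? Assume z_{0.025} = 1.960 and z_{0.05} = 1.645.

n = 22 per group

For two independent groups with equal n: n = 2·((z_{α/2} + z_β) / d)².
z_{α/2} + z_β = 1.960 + 1.645 = 3.605.
n = 2 × (3.605 / 1.09)² = 2 × 3.307² = 2 × 10.94 = 21.9.
Round up to the next whole participant.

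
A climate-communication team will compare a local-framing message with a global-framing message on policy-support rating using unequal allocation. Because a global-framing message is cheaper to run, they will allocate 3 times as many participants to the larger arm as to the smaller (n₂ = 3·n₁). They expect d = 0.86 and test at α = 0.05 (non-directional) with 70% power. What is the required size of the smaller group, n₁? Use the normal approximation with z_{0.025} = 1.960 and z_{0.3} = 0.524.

With allocation ratio k = n₂/n₁ = 3, Var(x̄₁−x̄₂) = σ²(1/n₁ + 1/(k·n₁)) = σ²·(k+1)/(k·n₁).
So n₁ = (1 + 1/k)·((z_{α/2} + z_β)/d)² = 1.333 × (2.484/0.86)².
n₁ = 1.333 × 8.34 = 11.1.
Round up: n₁ = 12, giving n₂ = 3 × 12 = 36.

n₁ = 12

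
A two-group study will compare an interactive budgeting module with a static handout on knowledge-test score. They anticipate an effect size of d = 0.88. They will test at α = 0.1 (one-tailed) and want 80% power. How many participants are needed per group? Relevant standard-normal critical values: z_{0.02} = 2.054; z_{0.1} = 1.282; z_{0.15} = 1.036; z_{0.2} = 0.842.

For two independent groups with equal n: n = 2·((z_{α} + z_β) / d)².
z_{α} + z_β = 1.282 + 0.842 = 2.124.
n = 2 × (2.124 / 0.88)² = 2 × 2.414² = 2 × 5.83 = 11.7.
Round up to the next whole participant.

n = 12 per group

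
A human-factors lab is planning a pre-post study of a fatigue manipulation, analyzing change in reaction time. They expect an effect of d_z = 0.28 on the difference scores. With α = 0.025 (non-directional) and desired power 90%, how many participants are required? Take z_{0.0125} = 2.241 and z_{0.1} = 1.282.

n = 159 pairs

For a paired (one-sample on differences) test: n = ((z_{α/2} + z_β) / d)².
z_{α/2} + z_β = 2.241 + 1.282 = 3.523.
n = (3.523 / 0.28)² = 12.582² = 158.31.
Round up.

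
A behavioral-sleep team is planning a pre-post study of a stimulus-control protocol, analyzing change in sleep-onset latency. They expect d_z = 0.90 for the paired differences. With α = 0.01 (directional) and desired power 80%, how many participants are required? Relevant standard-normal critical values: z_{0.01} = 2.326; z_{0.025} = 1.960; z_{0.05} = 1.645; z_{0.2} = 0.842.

For a paired (one-sample on differences) test: n = ((z_{α} + z_β) / d)².
z_{α} + z_β = 2.326 + 0.842 = 3.168.
n = (3.168 / 0.90)² = 3.520² = 12.39.
Round up.

n = 13 pairs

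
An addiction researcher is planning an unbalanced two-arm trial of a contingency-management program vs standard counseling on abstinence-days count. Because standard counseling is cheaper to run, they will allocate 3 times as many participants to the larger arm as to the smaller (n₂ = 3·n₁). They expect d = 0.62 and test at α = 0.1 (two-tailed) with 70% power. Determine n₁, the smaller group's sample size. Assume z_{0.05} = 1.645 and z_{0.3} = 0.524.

n₁ = 17

With allocation ratio k = n₂/n₁ = 3, Var(x̄₁−x̄₂) = σ²(1/n₁ + 1/(k·n₁)) = σ²·(k+1)/(k·n₁).
So n₁ = (1 + 1/k)·((z_{α/2} + z_β)/d)² = 1.333 × (2.169/0.62)².
n₁ = 1.333 × 12.24 = 16.3.
Round up: n₁ = 17, giving n₂ = 3 × 17 = 51.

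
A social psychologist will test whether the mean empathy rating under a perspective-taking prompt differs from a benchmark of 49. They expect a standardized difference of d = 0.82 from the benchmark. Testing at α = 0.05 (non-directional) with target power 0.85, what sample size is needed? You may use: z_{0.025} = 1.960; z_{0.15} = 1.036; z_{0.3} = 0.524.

n = 14

For a one-sample test: n = ((z_{α/2} + z_β) / d)².
z_{α/2} + z_β = 1.960 + 1.036 = 2.996.
n = (2.996 / 0.82)² = 3.654² = 13.35.
Round up.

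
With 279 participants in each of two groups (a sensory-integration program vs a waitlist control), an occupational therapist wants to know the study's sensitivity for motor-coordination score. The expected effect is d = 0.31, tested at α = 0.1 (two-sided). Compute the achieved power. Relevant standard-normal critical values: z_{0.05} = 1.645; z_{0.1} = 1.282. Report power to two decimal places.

power ≈ 0.98

For two equal groups, power = Φ(d·√(n/2) − z_{α/2}).
d·√(n/2) = 0.31 × √(279/2) = 0.31 × 11.811 = 3.661.
z_β = 3.661 − 1.645 = 2.016.
Power = Φ(2.016) = 0.978.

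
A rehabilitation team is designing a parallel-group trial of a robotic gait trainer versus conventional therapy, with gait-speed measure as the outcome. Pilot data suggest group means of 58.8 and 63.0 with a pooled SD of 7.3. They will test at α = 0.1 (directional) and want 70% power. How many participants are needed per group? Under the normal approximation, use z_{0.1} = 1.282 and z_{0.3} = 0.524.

n = 20 per group

Cohen's d = |M₁ − M₂| / SD_pooled = |58.8 − 63.0| / 7.3 = 4.2 / 7.3 = 0.575.
For two independent groups with equal n: n = 2·((z_{α} + z_β) / d)².
z_{α} + z_β = 1.282 + 0.524 = 1.806.
n = 2 × (1.806 / 0.575)² = 2 × 3.141² = 2 × 9.87 = 19.7.
Round up to the next whole participant.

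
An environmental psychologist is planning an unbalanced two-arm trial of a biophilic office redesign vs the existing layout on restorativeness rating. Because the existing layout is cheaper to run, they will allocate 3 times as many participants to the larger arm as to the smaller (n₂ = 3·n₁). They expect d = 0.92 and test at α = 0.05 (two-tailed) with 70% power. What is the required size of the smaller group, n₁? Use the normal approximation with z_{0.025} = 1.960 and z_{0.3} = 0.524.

n₁ = 10

With allocation ratio k = n₂/n₁ = 3, Var(x̄₁−x̄₂) = σ²(1/n₁ + 1/(k·n₁)) = σ²·(k+1)/(k·n₁).
So n₁ = (1 + 1/k)·((z_{α/2} + z_β)/d)² = 1.333 × (2.484/0.92)².
n₁ = 1.333 × 7.29 = 9.7.
Round up: n₁ = 10, giving n₂ = 3 × 10 = 30.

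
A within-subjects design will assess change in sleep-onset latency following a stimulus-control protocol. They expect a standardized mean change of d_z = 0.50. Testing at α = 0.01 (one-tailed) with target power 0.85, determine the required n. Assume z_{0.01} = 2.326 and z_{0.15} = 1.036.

For a paired (one-sample on differences) test: n = ((z_{α} + z_β) / d)².
z_{α} + z_β = 2.326 + 1.036 = 3.362.
n = (3.362 / 0.50)² = 6.724² = 45.21.
Round up.

n = 46 pairs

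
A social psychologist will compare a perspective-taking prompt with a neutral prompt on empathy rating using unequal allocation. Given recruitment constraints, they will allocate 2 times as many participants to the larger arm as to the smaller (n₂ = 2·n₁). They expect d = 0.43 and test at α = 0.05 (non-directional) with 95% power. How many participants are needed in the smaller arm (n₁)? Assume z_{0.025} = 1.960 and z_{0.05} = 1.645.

n₁ = 106

With allocation ratio k = n₂/n₁ = 2, Var(x̄₁−x̄₂) = σ²(1/n₁ + 1/(k·n₁)) = σ²·(k+1)/(k·n₁).
So n₁ = (1 + 1/k)·((z_{α/2} + z_β)/d)² = 1.500 × (3.605/0.43)².
n₁ = 1.500 × 70.29 = 105.4.
Round up: n₁ = 106, giving n₂ = 2 × 106 = 212.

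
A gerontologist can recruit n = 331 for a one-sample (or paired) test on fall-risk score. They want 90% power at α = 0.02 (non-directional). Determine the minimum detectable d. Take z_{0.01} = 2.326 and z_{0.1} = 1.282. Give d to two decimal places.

d_min ≈ 0.20

For a single sample (or paired design) of n = 331: d_min = (z_{α/2} + z_β)/√n.
z-sum = 2.326 + 1.282 = 3.608.
d_min = 3.608 / √331 = 3.608 / 18.193 = 0.198.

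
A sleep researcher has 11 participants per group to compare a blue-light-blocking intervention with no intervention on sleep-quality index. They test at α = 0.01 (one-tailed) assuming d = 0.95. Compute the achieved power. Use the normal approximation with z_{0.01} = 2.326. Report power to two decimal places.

For two equal groups, power = Φ(d·√(n/2) − z_{α}).
d·√(n/2) = 0.95 × √(11/2) = 0.95 × 2.345 = 2.228.
z_β = 2.228 − 2.326 = -0.098.
Power = Φ(-0.098) = 0.461.

power ≈ 0.46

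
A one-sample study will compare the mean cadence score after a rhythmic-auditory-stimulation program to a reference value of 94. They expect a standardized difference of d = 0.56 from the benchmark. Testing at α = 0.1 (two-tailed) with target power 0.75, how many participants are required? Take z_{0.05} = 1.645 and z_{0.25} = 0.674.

For a one-sample test: n = ((z_{α/2} + z_β) / d)².
z_{α/2} + z_β = 1.645 + 0.674 = 2.319.
n = (2.319 / 0.56)² = 4.141² = 17.15.
Round up.

n = 18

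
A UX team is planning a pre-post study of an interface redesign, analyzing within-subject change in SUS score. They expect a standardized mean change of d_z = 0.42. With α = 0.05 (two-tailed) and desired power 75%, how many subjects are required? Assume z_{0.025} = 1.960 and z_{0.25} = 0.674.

n = 40 pairs

For a paired (one-sample on differences) test: n = ((z_{α/2} + z_β) / d)².
z_{α/2} + z_β = 1.960 + 0.674 = 2.634.
n = (2.634 / 0.42)² = 6.271² = 39.33.
Round up.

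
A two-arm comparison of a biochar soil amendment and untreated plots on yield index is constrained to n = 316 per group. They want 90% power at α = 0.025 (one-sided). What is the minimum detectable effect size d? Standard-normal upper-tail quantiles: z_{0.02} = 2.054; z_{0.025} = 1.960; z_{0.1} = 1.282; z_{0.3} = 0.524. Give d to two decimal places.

d_min ≈ 0.26

For two independent groups of n = 316 each: d_min = (z_{α} + z_β)·√(2/n).
z-sum = 1.960 + 1.282 = 3.242.
d_min = 3.242 × √(2/316) = 3.242 × 0.0796 = 0.258.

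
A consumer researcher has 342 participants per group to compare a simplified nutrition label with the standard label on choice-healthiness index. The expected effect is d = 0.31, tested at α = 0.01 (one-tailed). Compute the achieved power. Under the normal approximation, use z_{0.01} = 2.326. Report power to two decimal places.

power ≈ 0.96

For two equal groups, power = Φ(d·√(n/2) − z_{α}).
d·√(n/2) = 0.31 × √(342/2) = 0.31 × 13.077 = 4.054.
z_β = 4.054 − 2.326 = 1.728.
Power = Φ(1.728) = 0.958.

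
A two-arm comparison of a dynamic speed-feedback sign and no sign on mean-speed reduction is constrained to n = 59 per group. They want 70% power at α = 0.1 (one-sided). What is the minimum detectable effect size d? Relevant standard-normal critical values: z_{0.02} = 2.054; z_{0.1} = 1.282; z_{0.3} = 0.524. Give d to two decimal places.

d_min ≈ 0.33

For two independent groups of n = 59 each: d_min = (z_{α} + z_β)·√(2/n).
z-sum = 1.282 + 0.524 = 1.806.
d_min = 1.806 × √(2/59) = 1.806 × 0.1841 = 0.333.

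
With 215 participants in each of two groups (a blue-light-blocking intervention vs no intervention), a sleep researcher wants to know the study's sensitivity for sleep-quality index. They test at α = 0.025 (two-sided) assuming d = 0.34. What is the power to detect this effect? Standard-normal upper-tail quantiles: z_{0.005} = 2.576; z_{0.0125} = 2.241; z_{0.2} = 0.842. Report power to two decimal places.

For two equal groups, power = Φ(d·√(n/2) − z_{α/2}).
d·√(n/2) = 0.34 × √(215/2) = 0.34 × 10.368 = 3.525.
z_β = 3.525 − 2.241 = 1.284.
Power = Φ(1.284) = 0.900.

power ≈ 0.90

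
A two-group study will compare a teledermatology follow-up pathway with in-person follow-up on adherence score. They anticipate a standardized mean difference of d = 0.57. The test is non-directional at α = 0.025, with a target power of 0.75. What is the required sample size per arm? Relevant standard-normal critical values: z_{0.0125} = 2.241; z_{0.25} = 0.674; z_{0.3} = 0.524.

n = 53 per group

For two independent groups with equal n: n = 2·((z_{α/2} + z_β) / d)².
z_{α/2} + z_β = 2.241 + 0.674 = 2.915.
n = 2 × (2.915 / 0.57)² = 2 × 5.114² = 2 × 26.15 = 52.3.
Round up to the next whole participant.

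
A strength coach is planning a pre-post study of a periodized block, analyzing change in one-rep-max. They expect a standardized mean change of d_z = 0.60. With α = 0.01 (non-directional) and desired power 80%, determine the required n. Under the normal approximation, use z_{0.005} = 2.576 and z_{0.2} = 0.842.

n = 33 pairs

For a paired (one-sample on differences) test: n = ((z_{α/2} + z_β) / d)².
z_{α/2} + z_β = 2.576 + 0.842 = 3.418.
n = (3.418 / 0.60)² = 5.697² = 32.45.
Round up.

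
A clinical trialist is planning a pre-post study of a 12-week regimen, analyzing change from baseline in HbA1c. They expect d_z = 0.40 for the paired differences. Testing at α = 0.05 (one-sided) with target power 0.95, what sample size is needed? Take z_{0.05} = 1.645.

For a paired (one-sample on differences) test: n = ((z_{α} + z_β) / d)².
z_{α} + z_β = 1.645 + 1.645 = 3.290.
n = (3.290 / 0.40)² = 8.225² = 67.65.
Round up.

n = 68 pairs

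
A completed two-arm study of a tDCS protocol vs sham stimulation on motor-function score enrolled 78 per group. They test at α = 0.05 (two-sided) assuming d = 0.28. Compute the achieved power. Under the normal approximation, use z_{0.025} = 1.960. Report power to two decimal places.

For two equal groups, power = Φ(d·√(n/2) − z_{α/2}).
d·√(n/2) = 0.28 × √(78/2) = 0.28 × 6.245 = 1.749.
z_β = 1.749 − 1.960 = -0.211.
Power = Φ(-0.211) = 0.416.

power ≈ 0.42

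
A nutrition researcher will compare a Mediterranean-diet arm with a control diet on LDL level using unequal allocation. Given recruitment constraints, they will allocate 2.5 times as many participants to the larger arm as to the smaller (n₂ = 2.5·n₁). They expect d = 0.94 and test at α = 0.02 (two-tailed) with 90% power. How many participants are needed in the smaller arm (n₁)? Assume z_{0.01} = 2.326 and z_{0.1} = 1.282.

n₁ = 21

With allocation ratio k = n₂/n₁ = 2.5, Var(x̄₁−x̄₂) = σ²(1/n₁ + 1/(k·n₁)) = σ²·(k+1)/(k·n₁).
So n₁ = (1 + 1/k)·((z_{α/2} + z_β)/d)² = 1.400 × (3.608/0.94)².
n₁ = 1.400 × 14.73 = 20.6.
Round up: n₁ = 21, giving n₂ = ⌈2.5 × 21⌉ = ⌈52.5⌉ = 53.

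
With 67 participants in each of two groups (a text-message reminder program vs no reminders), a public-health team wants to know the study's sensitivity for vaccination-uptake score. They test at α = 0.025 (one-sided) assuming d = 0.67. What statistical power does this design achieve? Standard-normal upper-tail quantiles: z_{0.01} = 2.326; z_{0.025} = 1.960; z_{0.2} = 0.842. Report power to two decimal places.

For two equal groups, power = Φ(d·√(n/2) − z_{α}).
d·√(n/2) = 0.67 × √(67/2) = 0.67 × 5.788 = 3.878.
z_β = 3.878 − 1.960 = 1.918.
Power = Φ(1.918) = 0.972.

power ≈ 0.97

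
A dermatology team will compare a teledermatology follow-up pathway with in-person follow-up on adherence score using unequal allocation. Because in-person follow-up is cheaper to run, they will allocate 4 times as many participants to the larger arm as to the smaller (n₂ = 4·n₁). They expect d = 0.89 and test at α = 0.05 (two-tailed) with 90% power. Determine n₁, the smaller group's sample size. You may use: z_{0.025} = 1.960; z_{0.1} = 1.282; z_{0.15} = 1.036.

With allocation ratio k = n₂/n₁ = 4, Var(x̄₁−x̄₂) = σ²(1/n₁ + 1/(k·n₁)) = σ²·(k+1)/(k·n₁).
So n₁ = (1 + 1/k)·((z_{α/2} + z_β)/d)² = 1.250 × (3.242/0.89)².
n₁ = 1.250 × 13.27 = 16.6.
Round up: n₁ = 17, giving n₂ = 4 × 17 = 68.

n₁ = 17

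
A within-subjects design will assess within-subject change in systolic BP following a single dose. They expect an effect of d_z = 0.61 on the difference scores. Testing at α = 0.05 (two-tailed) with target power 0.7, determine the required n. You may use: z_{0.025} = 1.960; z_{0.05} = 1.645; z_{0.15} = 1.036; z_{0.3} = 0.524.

n = 17 pairs

For a paired (one-sample on differences) test: n = ((z_{α/2} + z_β) / d)².
z_{α/2} + z_β = 1.960 + 0.524 = 2.484.
n = (2.484 / 0.61)² = 4.072² = 16.58.
Round up.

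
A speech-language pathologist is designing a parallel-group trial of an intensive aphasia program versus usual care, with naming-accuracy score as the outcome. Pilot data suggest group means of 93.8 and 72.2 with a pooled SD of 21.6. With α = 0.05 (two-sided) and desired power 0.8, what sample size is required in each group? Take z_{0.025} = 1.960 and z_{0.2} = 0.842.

n = 16 per group

Cohen's d = |M₁ − M₂| / SD_pooled = |93.8 − 72.2| / 21.6 = 21.6 / 21.6 = 1.000.
For two independent groups with equal n: n = 2·((z_{α/2} + z_β) / d)².
z_{α/2} + z_β = 1.960 + 0.842 = 2.802.
n = 2 × (2.802 / 1.000)² = 2 × 2.802² = 2 × 7.85 = 15.7.
Round up to the next whole participant.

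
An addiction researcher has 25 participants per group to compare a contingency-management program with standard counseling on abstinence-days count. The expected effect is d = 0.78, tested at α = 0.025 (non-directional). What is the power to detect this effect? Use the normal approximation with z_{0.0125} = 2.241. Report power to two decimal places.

power ≈ 0.70

For two equal groups, power = Φ(d·√(n/2) − z_{α/2}).
d·√(n/2) = 0.78 × √(25/2) = 0.78 × 3.536 = 2.758.
z_β = 2.758 − 2.241 = 0.517.
Power = Φ(0.517) = 0.697.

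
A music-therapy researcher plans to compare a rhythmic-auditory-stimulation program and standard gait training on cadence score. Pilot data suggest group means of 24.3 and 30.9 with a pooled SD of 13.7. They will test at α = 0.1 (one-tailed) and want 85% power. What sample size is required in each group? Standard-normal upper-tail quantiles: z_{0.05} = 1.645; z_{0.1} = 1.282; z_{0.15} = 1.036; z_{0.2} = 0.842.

Cohen's d = |M₁ − M₂| / SD_pooled = |24.3 − 30.9| / 13.7 = 6.6 / 13.7 = 0.482.
For two independent groups with equal n: n = 2·((z_{α} + z_β) / d)².
z_{α} + z_β = 1.282 + 1.036 = 2.318.
n = 2 × (2.318 / 0.482)² = 2 × 4.809² = 2 × 23.13 = 46.3.
Round up to the next whole participant.

n = 47 per group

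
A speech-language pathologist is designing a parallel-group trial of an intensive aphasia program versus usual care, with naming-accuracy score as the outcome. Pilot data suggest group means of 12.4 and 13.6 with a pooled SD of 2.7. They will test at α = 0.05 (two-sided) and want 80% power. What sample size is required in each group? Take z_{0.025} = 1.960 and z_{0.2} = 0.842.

n = 80 per group

Cohen's d = |M₁ − M₂| / SD_pooled = |12.4 − 13.6| / 2.7 = 1.2 / 2.7 = 0.444.
For two independent groups with equal n: n = 2·((z_{α/2} + z_β) / d)².
z_{α/2} + z_β = 1.960 + 0.842 = 2.802.
n = 2 × (2.802 / 0.444)² = 2 × 6.311² = 2 × 39.83 = 79.7.
Round up to the next whole participant.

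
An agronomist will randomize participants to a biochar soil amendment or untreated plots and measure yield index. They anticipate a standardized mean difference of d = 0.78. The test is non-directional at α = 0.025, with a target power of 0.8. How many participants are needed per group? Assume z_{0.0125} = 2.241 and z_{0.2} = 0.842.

n = 32 per group

For two independent groups with equal n: n = 2·((z_{α/2} + z_β) / d)².
z_{α/2} + z_β = 2.241 + 0.842 = 3.083.
n = 2 × (3.083 / 0.78)² = 2 × 3.953² = 2 × 15.62 = 31.2.
Round up to the next whole participant.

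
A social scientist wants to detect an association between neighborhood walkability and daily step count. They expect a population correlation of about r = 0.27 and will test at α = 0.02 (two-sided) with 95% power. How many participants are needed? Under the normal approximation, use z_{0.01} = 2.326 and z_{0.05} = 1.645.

Fisher's z: C = ½·ln((1+r)/(1−r)) = ½·ln(1.7397) = 0.2769.
n = ((z_{α/2} + z_β)/C)² + 3.
(2.326 + 1.645) / 0.2769 = 3.971 / 0.2769 = 14.341.
n = 14.341² + 3 = 205.66 + 3 = 208.7.
Round up.

n = 209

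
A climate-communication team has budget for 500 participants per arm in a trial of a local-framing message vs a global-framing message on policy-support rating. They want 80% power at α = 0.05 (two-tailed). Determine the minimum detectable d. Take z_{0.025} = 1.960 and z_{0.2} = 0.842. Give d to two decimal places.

d_min ≈ 0.18

For two independent groups of n = 500 each: d_min = (z_{α/2} + z_β)·√(2/n).
z-sum = 1.960 + 0.842 = 2.802.
d_min = 2.802 × √(2/500) = 2.802 × 0.0632 = 0.177.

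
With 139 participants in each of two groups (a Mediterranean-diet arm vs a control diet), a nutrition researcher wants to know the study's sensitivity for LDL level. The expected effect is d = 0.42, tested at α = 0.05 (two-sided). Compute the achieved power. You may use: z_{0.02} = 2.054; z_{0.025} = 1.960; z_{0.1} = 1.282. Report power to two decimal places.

For two equal groups, power = Φ(d·√(n/2) − z_{α/2}).
d·√(n/2) = 0.42 × √(139/2) = 0.42 × 8.337 = 3.501.
z_β = 3.501 − 1.960 = 1.541.
Power = Φ(1.541) = 0.938.

power ≈ 0.94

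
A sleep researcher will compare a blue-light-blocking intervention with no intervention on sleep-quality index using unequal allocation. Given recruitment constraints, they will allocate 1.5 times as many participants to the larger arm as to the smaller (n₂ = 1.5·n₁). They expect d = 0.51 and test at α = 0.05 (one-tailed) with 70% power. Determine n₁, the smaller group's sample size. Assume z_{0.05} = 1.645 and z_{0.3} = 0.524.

n₁ = 31

With allocation ratio k = n₂/n₁ = 1.5, Var(x̄₁−x̄₂) = σ²(1/n₁ + 1/(k·n₁)) = σ²·(k+1)/(k·n₁).
So n₁ = (1 + 1/k)·((z_{α} + z_β)/d)² = 1.667 × (2.169/0.51)².
n₁ = 1.667 × 18.09 = 30.1.
Round up: n₁ = 31, giving n₂ = ⌈1.5 × 31⌉ = ⌈46.5⌉ = 47.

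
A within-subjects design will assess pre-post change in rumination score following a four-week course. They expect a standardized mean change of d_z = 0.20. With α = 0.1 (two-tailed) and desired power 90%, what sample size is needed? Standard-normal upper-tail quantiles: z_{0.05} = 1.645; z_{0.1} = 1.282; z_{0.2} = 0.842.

n = 215 pairs

For a paired (one-sample on differences) test: n = ((z_{α/2} + z_β) / d)².
z_{α/2} + z_β = 1.645 + 1.282 = 2.927.
n = (2.927 / 0.20)² = 14.635² = 214.18.
Round up.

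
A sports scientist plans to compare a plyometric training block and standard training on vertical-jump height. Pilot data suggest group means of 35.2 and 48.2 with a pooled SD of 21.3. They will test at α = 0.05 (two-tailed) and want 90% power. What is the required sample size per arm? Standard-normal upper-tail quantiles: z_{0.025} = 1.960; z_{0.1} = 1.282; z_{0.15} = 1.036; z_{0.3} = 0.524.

n = 57 per group

Cohen's d = |M₁ − M₂| / SD_pooled = |35.2 − 48.2| / 21.3 = 13.0 / 21.3 = 0.610.
For two independent groups with equal n: n = 2·((z_{α/2} + z_β) / d)².
z_{α/2} + z_β = 1.960 + 1.282 = 3.242.
n = 2 × (3.242 / 0.610)² = 2 × 5.315² = 2 × 28.25 = 56.5.
Round up to the next whole participant.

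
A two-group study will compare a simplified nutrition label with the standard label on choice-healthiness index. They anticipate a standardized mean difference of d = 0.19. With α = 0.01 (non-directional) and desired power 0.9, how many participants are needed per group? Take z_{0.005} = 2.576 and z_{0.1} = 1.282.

For two independent groups with equal n: n = 2·((z_{α/2} + z_β) / d)².
z_{α/2} + z_β = 2.576 + 1.282 = 3.858.
n = 2 × (3.858 / 0.19)² = 2 × 20.305² = 2 × 412.30 = 824.6.
Round up to the next whole participant.

n = 825 per group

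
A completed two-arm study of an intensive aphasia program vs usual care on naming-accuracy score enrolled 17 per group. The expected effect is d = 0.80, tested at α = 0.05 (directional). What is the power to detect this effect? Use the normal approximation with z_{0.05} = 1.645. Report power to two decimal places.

For two equal groups, power = Φ(d·√(n/2) − z_{α}).
d·√(n/2) = 0.80 × √(17/2) = 0.80 × 2.915 = 2.332.
z_β = 2.332 − 1.645 = 0.687.
Power = Φ(0.687) = 0.754.

power ≈ 0.75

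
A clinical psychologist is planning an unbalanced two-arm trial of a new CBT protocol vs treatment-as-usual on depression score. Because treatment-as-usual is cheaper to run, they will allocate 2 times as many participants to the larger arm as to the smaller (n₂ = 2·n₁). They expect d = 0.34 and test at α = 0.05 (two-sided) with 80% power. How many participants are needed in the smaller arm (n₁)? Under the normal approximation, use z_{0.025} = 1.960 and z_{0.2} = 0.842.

With allocation ratio k = n₂/n₁ = 2, Var(x̄₁−x̄₂) = σ²(1/n₁ + 1/(k·n₁)) = σ²·(k+1)/(k·n₁).
So n₁ = (1 + 1/k)·((z_{α/2} + z_β)/d)² = 1.500 × (2.802/0.34)².
n₁ = 1.500 × 67.92 = 101.9.
Round up: n₁ = 102, giving n₂ = 2 × 102 = 204.

n₁ = 102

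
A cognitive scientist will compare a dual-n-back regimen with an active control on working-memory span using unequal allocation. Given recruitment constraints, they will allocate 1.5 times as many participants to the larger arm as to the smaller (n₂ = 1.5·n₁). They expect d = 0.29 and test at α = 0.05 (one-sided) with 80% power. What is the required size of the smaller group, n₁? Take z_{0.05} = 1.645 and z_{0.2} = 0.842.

n₁ = 123

With allocation ratio k = n₂/n₁ = 1.5, Var(x̄₁−x̄₂) = σ²(1/n₁ + 1/(k·n₁)) = σ²·(k+1)/(k·n₁).
So n₁ = (1 + 1/k)·((z_{α} + z_β)/d)² = 1.667 × (2.487/0.29)².
n₁ = 1.667 × 73.55 = 122.6.
Round up: n₁ = 123, giving n₂ = ⌈1.5 × 123⌉ = ⌈184.5⌉ = 185.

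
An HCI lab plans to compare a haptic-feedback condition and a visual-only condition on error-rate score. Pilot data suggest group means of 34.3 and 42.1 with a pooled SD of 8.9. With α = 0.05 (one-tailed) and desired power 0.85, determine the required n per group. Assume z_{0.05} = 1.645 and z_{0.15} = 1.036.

Cohen's d = |M₁ − M₂| / SD_pooled = |34.3 − 42.1| / 8.9 = 7.8 / 8.9 = 0.876.
For two independent groups with equal n: n = 2·((z_{α} + z_β) / d)².
z_{α} + z_β = 1.645 + 1.036 = 2.681.
n = 2 × (2.681 / 0.876)² = 2 × 3.061² = 2 × 9.37 = 18.7.
Round up to the next whole participant.

n = 19 per group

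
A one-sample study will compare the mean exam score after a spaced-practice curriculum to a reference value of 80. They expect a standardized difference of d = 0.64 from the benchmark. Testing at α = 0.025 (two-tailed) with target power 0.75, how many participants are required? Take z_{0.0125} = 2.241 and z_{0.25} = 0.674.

For a one-sample test: n = ((z_{α/2} + z_β) / d)².
z_{α/2} + z_β = 2.241 + 0.674 = 2.915.
n = (2.915 / 0.64)² = 4.555² = 20.75.
Round up.

n = 21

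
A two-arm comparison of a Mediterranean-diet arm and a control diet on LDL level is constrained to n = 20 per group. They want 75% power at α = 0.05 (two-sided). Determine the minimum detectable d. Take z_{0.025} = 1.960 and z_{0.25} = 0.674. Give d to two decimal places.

d_min ≈ 0.83

For two independent groups of n = 20 each: d_min = (z_{α/2} + z_β)·√(2/n).
z-sum = 1.960 + 0.674 = 2.634.
d_min = 2.634 × √(2/20) = 2.634 × 0.3162 = 0.833.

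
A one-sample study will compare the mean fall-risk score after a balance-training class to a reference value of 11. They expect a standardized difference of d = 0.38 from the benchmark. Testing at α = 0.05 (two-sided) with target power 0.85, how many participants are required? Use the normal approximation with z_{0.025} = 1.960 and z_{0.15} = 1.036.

For a one-sample test: n = ((z_{α/2} + z_β) / d)².
z_{α/2} + z_β = 1.960 + 1.036 = 2.996.
n = (2.996 / 0.38)² = 7.884² = 62.16.
Round up.

n = 63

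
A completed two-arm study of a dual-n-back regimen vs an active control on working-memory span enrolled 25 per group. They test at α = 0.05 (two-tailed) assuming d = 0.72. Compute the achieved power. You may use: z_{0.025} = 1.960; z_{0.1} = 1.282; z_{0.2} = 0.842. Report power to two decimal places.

power ≈ 0.72

For two equal groups, power = Φ(d·√(n/2) − z_{α/2}).
d·√(n/2) = 0.72 × √(25/2) = 0.72 × 3.536 = 2.546.
z_β = 2.546 − 1.960 = 0.586.
Power = Φ(0.586) = 0.721.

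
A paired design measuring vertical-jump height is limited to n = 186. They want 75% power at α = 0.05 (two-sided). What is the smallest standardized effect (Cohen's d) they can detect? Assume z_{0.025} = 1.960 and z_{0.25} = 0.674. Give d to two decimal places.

d_min ≈ 0.19

For a single sample (or paired design) of n = 186: d_min = (z_{α/2} + z_β)/√n.
z-sum = 1.960 + 0.674 = 2.634.
d_min = 2.634 / √186 = 2.634 / 13.638 = 0.193.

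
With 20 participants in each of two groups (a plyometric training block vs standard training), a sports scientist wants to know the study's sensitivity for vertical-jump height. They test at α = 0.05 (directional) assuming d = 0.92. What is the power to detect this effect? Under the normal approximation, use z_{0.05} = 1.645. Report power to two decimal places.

For two equal groups, power = Φ(d·√(n/2) − z_{α}).
d·√(n/2) = 0.92 × √(20/2) = 0.92 × 3.162 = 2.909.
z_β = 2.909 − 1.645 = 1.264.
Power = Φ(1.264) = 0.897.

power ≈ 0.90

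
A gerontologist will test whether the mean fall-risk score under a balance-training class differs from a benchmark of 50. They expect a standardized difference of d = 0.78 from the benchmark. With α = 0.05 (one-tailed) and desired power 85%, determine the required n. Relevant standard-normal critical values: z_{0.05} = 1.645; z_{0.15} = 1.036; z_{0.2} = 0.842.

For a one-sample test: n = ((z_{α} + z_β) / d)².
z_{α} + z_β = 1.645 + 1.036 = 2.681.
n = (2.681 / 0.78)² = 3.437² = 11.81.
Round up.

n = 12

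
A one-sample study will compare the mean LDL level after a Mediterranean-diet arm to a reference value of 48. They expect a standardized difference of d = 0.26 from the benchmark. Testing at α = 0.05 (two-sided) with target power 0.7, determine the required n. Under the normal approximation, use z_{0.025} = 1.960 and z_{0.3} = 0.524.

n = 92

For a one-sample test: n = ((z_{α/2} + z_β) / d)².
z_{α/2} + z_β = 1.960 + 0.524 = 2.484.
n = (2.484 / 0.26)² = 9.554² = 91.28.
Round up.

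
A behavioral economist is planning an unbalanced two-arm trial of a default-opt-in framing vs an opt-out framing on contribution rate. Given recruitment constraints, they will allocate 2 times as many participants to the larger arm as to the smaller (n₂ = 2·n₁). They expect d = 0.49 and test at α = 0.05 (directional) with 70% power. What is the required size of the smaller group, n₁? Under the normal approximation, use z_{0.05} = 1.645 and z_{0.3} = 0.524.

n₁ = 30

With allocation ratio k = n₂/n₁ = 2, Var(x̄₁−x̄₂) = σ²(1/n₁ + 1/(k·n₁)) = σ²·(k+1)/(k·n₁).
So n₁ = (1 + 1/k)·((z_{α} + z_β)/d)² = 1.500 × (2.169/0.49)².
n₁ = 1.500 × 19.59 = 29.4.
Round up: n₁ = 30, giving n₂ = 2 × 30 = 60.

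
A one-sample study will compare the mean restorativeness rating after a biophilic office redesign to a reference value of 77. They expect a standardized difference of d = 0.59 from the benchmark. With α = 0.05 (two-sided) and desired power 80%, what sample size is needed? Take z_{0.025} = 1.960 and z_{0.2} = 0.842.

n = 23

For a one-sample test: n = ((z_{α/2} + z_β) / d)².
z_{α/2} + z_β = 1.960 + 0.842 = 2.802.
n = (2.802 / 0.59)² = 4.749² = 22.55.
Round up.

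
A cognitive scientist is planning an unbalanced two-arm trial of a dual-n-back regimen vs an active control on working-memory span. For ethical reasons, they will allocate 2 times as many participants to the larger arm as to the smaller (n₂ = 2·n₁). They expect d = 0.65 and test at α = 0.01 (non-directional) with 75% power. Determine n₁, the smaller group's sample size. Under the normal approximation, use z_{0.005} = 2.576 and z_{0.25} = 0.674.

With allocation ratio k = n₂/n₁ = 2, Var(x̄₁−x̄₂) = σ²(1/n₁ + 1/(k·n₁)) = σ²·(k+1)/(k·n₁).
So n₁ = (1 + 1/k)·((z_{α/2} + z_β)/d)² = 1.500 × (3.250/0.65)².
n₁ = 1.500 × 25.00 = 37.5.
Round up: n₁ = 38, giving n₂ = 2 × 38 = 76.

n₁ = 38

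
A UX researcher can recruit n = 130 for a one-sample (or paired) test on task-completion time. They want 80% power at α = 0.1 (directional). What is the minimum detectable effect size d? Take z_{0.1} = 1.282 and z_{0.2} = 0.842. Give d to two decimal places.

For a single sample (or paired design) of n = 130: d_min = (z_{α} + z_β)/√n.
z-sum = 1.282 + 0.842 = 2.124.
d_min = 2.124 / √130 = 2.124 / 11.402 = 0.186.

d_min ≈ 0.19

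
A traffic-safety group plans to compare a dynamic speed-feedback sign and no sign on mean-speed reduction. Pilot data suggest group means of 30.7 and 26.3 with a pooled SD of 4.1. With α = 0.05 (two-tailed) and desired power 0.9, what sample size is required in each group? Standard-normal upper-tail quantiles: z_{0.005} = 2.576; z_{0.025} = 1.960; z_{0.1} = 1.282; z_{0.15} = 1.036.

Cohen's d = |M₁ − M₂| / SD_pooled = |30.7 − 26.3| / 4.1 = 4.4 / 4.1 = 1.073.
For two independent groups with equal n: n = 2·((z_{α/2} + z_β) / d)².
z_{α/2} + z_β = 1.960 + 1.282 = 3.242.
n = 2 × (3.242 / 1.073)² = 2 × 3.021² = 2 × 9.13 = 18.3.
Round up to the next whole participant.

n = 19 per group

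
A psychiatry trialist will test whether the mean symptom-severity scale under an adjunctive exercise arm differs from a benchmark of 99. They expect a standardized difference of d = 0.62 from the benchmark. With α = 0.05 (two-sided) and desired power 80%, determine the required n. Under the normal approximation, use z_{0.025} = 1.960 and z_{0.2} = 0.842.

n = 21

For a one-sample test: n = ((z_{α/2} + z_β) / d)².
z_{α/2} + z_β = 1.960 + 0.842 = 2.802.
n = (2.802 / 0.62)² = 4.519² = 20.42.
Round up.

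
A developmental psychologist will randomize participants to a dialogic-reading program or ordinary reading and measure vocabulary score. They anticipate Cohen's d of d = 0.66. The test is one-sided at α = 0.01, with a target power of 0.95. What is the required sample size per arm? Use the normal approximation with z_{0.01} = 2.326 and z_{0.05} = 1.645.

For two independent groups with equal n: n = 2·((z_{α} + z_β) / d)².
z_{α} + z_β = 2.326 + 1.645 = 3.971.
n = 2 × (3.971 / 0.66)² = 2 × 6.017² = 2 × 36.20 = 72.4.
Round up to the next whole participant.

n = 73 per group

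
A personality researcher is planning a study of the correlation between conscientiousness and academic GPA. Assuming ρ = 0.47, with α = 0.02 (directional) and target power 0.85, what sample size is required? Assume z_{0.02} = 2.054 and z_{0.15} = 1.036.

Fisher's z: C = ½·ln((1+r)/(1−r)) = ½·ln(2.7736) = 0.5101.
n = ((z_{α} + z_β)/C)² + 3.
(2.054 + 1.036) / 0.5101 = 3.090 / 0.5101 = 6.058.
n = 6.058² + 3 = 36.69 + 3 = 39.7.
Round up.

n = 40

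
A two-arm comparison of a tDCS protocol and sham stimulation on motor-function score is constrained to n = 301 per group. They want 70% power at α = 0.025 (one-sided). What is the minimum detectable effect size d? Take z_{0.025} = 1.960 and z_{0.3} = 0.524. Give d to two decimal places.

d_min ≈ 0.20

For two independent groups of n = 301 each: d_min = (z_{α} + z_β)·√(2/n).
z-sum = 1.960 + 0.524 = 2.484.
d_min = 2.484 × √(2/301) = 2.484 × 0.0815 = 0.202.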